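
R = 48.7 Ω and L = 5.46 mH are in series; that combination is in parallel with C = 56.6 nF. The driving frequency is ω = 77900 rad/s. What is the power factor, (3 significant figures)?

X_L = ωL = 425 Ω
X_C = 1/(ωC) = 227 Ω
Branch 1 (R+jX_L): Z₁ = 48.7 + j425 Ω, |Z₁| = 428 Ω
Branch 2 (−jX_C): Z₂ = −j227 Ω
Parallel: Z = Z₁Z₂/(Z₁+Z₂), |Z| = 475 Ω, ∠Z = -82.7°
cos φ = cos(-82.7°) = 0.126

0.126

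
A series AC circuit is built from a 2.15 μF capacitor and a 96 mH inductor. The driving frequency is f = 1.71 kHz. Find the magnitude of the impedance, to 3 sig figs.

988 Ω

ω = 2πf = 10740 rad/s
X_L = ωL = 1030 Ω
X_C = 1/(ωC) = 43.3 Ω
Net reactance X = X_L − X_C = 988 Ω
Z = j988 Ω
|Z| = √(0² + 988²) = 988 Ω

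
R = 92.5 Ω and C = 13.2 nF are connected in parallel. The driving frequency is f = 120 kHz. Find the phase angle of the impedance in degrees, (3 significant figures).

-42.6°

ω = 2πf = 754000 rad/s
X_C = 1/(ωC) = 100 Ω
Parallel: admittances add. Y = 1/R + jωC
Y = (0.0108 + j0.00995) S
|Y| = 0.0147 S → |Z| = 1/|Y| = 68.1 Ω, ∠Z = −∠Y = -42.6°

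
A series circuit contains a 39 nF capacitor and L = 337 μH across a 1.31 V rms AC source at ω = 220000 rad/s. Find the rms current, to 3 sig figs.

30.9 mA

X_L = ωL = 74.1 Ω
X_C = 1/(ωC) = 117 Ω
Net reactance X = X_L − X_C = -42.4 Ω
Z = − j42.4 Ω
|Z| = √(0² + 42.4²) = 42.4 Ω
I = V/|Z| = 1.31/42.4 = 30.9 mA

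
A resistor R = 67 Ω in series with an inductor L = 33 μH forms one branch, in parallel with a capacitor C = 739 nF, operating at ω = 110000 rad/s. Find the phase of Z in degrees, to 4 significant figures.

X_L = ωL = 3.630 Ω
X_C = 1/(ωC) = 12.30 Ω
Branch 1 (R+jX_L): Z₁ = 67.00 + j3.630 Ω, |Z₁| = 67.10 Ω
Branch 2 (−jX_C): Z₂ = −j12.30 Ω
Parallel: Z = Z₁Z₂/(Z₁+Z₂), |Z| = 12.22 Ω, ∠Z = -79.52°

-79.52°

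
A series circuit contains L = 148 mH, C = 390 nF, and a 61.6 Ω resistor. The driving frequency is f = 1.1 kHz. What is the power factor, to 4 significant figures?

0.09407

ω = 2πf = 6912 rad/s
X_L = ωL = 1023 Ω
X_C = 1/(ωC) = 371.0 Ω
Net reactance X = X_L − X_C = 651.9 Ω
Z = 61.60 + j651.9 Ω
|Z| = √(61.60² + 651.9²) = 654.8 Ω
∠Z = arctan(651.9/61.60) = 84.60°
cos φ = cos(84.60°) = 0.09407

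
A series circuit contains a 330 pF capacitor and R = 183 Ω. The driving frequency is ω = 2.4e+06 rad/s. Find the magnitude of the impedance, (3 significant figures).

1280 Ω

X_C = 1/(ωC) = 1260 Ω
Z = 183 − j1260 Ω
|Z| = √(183² + 1260²) = 1280 Ω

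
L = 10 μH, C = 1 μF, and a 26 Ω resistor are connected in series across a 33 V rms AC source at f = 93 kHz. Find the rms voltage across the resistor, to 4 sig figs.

ω = 2πf = 584300 rad/s
X_L = ωL = 5.843 Ω
X_C = 1/(ωC) = 1.711 Ω
Net reactance X = X_L − X_C = 4.132 Ω
Z = 26.00 + j4.132 Ω
|Z| = √(26.00² + 4.132²) = 26.33 Ω
I = V/|Z| = 1.253 A
V_R = I·|Z_R| = 1.253 × 26.00 = 32.59 V

32.59 V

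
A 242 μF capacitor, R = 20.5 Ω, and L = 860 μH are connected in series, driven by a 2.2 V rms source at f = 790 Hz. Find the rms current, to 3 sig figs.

ω = 2πf = 4964 rad/s
X_L = ωL = 4.27 Ω
X_C = 1/(ωC) = 0.832 Ω
Net reactance X = X_L − X_C = 3.44 Ω
Z = 20.5 + j3.44 Ω
|Z| = √(20.5² + 3.44²) = 20.8 Ω
I = V/|Z| = 2.2/20.8 = 106 mA

106 mA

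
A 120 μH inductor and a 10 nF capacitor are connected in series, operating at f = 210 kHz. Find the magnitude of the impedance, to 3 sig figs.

82.5 Ω

ω = 2πf = 1.319e+06 rad/s
X_L = ωL = 158 Ω
X_C = 1/(ωC) = 75.8 Ω
Net reactance X = X_L − X_C = 82.5 Ω
Z = j82.5 Ω
|Z| = √(0² + 82.5²) = 82.5 Ω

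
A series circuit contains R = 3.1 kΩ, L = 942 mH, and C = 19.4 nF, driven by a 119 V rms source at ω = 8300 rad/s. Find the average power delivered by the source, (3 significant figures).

3.60 W

X_L = ωL = 7820 Ω
X_C = 1/(ωC) = 6210 Ω
Net reactance X = X_L − X_C = 1610 Ω
Z = 3100 + j1610 Ω
|Z| = √(3100² + 1610²) = 3490 Ω
∠Z = arctan(1610/3100) = 27.4°
I = V/|Z| = 34.1 mA
P = VI cos φ = 119 × 0.0341 × cos(27.4°) = 3.60 W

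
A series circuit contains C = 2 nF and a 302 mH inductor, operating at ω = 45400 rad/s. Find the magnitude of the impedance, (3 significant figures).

2700 Ω

X_L = ωL = 13700 Ω
X_C = 1/(ωC) = 11000 Ω
Net reactance X = X_L − X_C = 2700 Ω
Z = j2700 Ω
|Z| = √(0² + 2700²) = 2700 Ω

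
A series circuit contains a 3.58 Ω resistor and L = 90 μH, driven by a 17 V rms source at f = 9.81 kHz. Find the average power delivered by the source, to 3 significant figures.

23.7 W

ω = 2πf = 61640 rad/s
X_L = ωL = 5.55 Ω
Z = 3.58 + j5.55 Ω
|Z| = √(3.58² + 5.55²) = 6.60 Ω
∠Z = arctan(5.55/3.58) = 57.2°
I = V/|Z| = 2.57 A
P = VI cos φ = 17 × 2.57 × cos(57.2°) = 23.7 W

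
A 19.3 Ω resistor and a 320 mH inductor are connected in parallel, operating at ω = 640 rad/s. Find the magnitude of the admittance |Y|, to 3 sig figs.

52.0 mS

X_L = ωL = 205 Ω
Parallel: admittances add. Y = 1/R + 1/(jωL)
Y = (0.0518 − j0.00488) S
|Y| = 0.0520 S → |Z| = 1/|Y| = 19.2 Ω, ∠Z = −∠Y = 5.38°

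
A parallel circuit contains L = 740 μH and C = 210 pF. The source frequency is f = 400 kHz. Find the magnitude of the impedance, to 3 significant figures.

ω = 2πf = 2.513e+06 rad/s
X_L = ωL = 1860 Ω
X_C = 1/(ωC) = 1890 Ω
Parallel: admittances add. Y = 1/(jωL) + jωC
Y = (0 − j9.9e-06) S
|Y| = 9.9e-06 S → |Z| = 1/|Y| = 101000 Ω, ∠Z = −∠Y = 90.0°

101000 Ω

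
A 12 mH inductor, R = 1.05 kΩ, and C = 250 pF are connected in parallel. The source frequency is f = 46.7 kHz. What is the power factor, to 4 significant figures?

0.9764

ω = 2πf = 293400 rad/s
X_L = ωL = 3521 Ω
X_C = 1/(ωC) = 13630 Ω
Parallel: admittances add. Y = 1/R + 1/(jωL) + jωC
Y = (0.0009524 − j0.0002106) S
|Y| = 0.0009754 S → |Z| = 1/|Y| = 1025 Ω, ∠Z = −∠Y = 12.47°
cos φ = cos(12.47°) = 0.9764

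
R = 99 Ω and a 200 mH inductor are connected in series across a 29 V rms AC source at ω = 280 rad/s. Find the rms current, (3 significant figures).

X_L = ωL = 56.0 Ω
Z = 99.0 + j56.0 Ω
|Z| = √(99.0² + 56.0²) = 114 Ω
I = V/|Z| = 29/114 = 255 mA

255 mA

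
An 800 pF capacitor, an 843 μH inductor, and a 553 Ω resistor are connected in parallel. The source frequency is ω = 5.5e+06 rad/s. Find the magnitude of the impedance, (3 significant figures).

X_L = ωL = 4640 Ω
X_C = 1/(ωC) = 227 Ω
Parallel: admittances add. Y = 1/R + 1/(jωL) + jωC
Y = (0.00181 + j0.00418) S
|Y| = 0.00456 S → |Z| = 1/|Y| = 219 Ω, ∠Z = −∠Y = -66.6°

219 Ω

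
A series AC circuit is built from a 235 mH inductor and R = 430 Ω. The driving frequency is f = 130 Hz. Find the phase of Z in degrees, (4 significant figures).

ω = 2πf = 816.8 rad/s
X_L = ωL = 192.0 Ω
Z = 430.0 + j192.0 Ω
|Z| = √(430.0² + 192.0²) = 470.9 Ω
∠Z = arctan(192.0/430.0) = 24.06°

24.06°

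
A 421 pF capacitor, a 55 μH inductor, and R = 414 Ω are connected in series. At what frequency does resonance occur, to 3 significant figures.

ω₀ = 1/√(LC) = 1/√(5.5e-05 × 4.21e-10) = 6.572e+06 rad/s
f₀ = ω₀/(2π) = 1.05 MHz

1.05 MHz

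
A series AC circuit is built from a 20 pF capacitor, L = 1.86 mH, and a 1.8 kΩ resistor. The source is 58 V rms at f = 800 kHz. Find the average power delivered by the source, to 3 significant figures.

ω = 2πf = 5.027e+06 rad/s
X_L = ωL = 9350 Ω
X_C = 1/(ωC) = 9950 Ω
Net reactance X = X_L − X_C = -598 Ω
Z = 1800 − j598 Ω
|Z| = √(1800² + 598²) = 1900 Ω
∠Z = arctan(-598/1800) = -18.4°
I = V/|Z| = 30.6 mA
P = VI cos φ = 58 × 0.0306 × cos(-18.4°) = 1.68 W

1.68 W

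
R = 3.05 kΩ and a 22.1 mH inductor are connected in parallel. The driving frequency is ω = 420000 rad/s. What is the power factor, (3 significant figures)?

0.950

X_L = ωL = 9280 Ω
Parallel: admittances add. Y = 1/R + 1/(jωL)
Y = (0.000328 − j0.000108) S
|Y| = 0.000345 S → |Z| = 1/|Y| = 2900 Ω, ∠Z = −∠Y = 18.2°
cos φ = cos(18.2°) = 0.950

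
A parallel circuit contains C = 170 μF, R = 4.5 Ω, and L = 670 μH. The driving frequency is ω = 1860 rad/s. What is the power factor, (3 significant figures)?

0.416

X_L = ωL = 1.25 Ω
X_C = 1/(ωC) = 3.16 Ω
Parallel: admittances add. Y = 1/R + 1/(jωL) + jωC
Y = (0.222 − j0.486) S
|Y| = 0.535 S → |Z| = 1/|Y| = 1.87 Ω, ∠Z = −∠Y = 65.4°
cos φ = cos(65.4°) = 0.416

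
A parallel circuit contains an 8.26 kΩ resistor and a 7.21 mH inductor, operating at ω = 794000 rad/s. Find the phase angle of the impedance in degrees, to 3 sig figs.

X_L = ωL = 5720 Ω
Parallel: admittances add. Y = 1/R + 1/(jωL)
Y = (0.000121 − j0.000175) S
|Y| = 0.000213 S → |Z| = 1/|Y| = 4710 Ω, ∠Z = −∠Y = 55.3°

55.3°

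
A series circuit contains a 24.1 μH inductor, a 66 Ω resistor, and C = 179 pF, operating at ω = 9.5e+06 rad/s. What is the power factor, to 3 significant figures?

0.181

X_L = ωL = 229 Ω
X_C = 1/(ωC) = 588 Ω
Net reactance X = X_L − X_C = -359 Ω
Z = 66.0 − j359 Ω
|Z| = √(66.0² + 359²) = 365 Ω
∠Z = arctan(-359/66.0) = -79.6°
cos φ = cos(-79.6°) = 0.181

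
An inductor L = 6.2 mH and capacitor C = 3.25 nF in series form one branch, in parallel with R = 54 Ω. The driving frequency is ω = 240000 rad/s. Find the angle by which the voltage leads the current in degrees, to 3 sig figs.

14.7°

X_L = ωL = 1490 Ω
X_C = 1/(ωC) = 1280 Ω
Branch 1: Z₁ = R = 54.0 Ω
Branch 2 (series LC): Z₂ = j(X_L − X_C) = j206 Ω
Parallel: Z = Z₁Z₂/(Z₁+Z₂), |Z| = 52.2 Ω, ∠Z = 14.7°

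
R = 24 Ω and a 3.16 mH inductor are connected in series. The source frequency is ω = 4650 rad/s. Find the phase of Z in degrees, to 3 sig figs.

X_L = ωL = 14.7 Ω
Z = 24.0 + j14.7 Ω
|Z| = √(24.0² + 14.7²) = 28.1 Ω
∠Z = arctan(14.7/24.0) = 31.5°

31.5°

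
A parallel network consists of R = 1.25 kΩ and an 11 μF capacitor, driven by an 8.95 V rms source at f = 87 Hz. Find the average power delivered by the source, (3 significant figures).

ω = 2πf = 546.6 rad/s
X_C = 1/(ωC) = 166 Ω
Parallel: admittances add. Y = 1/R + jωC
Y = (0.000800 + j0.00601) S
|Y| = 0.00607 S → |Z| = 1/|Y| = 165 Ω, ∠Z = −∠Y = -82.4°
I = V/|Z| = 54.3 mA
P = VI cos φ = 8.95 × 0.0543 × cos(-82.4°) = 64.1 mW

64.1 mW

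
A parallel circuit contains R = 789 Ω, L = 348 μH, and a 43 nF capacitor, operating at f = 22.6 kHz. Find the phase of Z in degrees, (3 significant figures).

ω = 2πf = 142000 rad/s
X_L = ωL = 49.4 Ω
X_C = 1/(ωC) = 164 Ω
Parallel: admittances add. Y = 1/R + 1/(jωL) + jωC
Y = (0.00127 − j0.0141) S
|Y| = 0.0142 S → |Z| = 1/|Y| = 70.5 Ω, ∠Z = −∠Y = 84.9°

84.9°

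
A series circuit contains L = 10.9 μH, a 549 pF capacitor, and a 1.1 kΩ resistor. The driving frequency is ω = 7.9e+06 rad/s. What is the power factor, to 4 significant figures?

0.9915

X_L = ωL = 86.11 Ω
X_C = 1/(ωC) = 230.6 Ω
Net reactance X = X_L − X_C = -144.5 Ω
Z = 1100 − j144.5 Ω
|Z| = √(1100² + 144.5²) = 1109 Ω
∠Z = arctan(-144.5/1100) = -7.482°
cos φ = cos(-7.482°) = 0.9915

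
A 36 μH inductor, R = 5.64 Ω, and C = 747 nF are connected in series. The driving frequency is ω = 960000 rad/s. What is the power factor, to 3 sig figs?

0.168

X_L = ωL = 34.6 Ω
X_C = 1/(ωC) = 1.39 Ω
Net reactance X = X_L − X_C = 33.2 Ω
Z = 5.64 + j33.2 Ω
|Z| = √(5.64² + 33.2²) = 33.6 Ω
∠Z = arctan(33.2/5.64) = 80.3°
cos φ = cos(80.3°) = 0.168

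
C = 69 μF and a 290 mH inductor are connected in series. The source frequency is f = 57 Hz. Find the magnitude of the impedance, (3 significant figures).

ω = 2πf = 358.1 rad/s
X_L = ωL = 104 Ω
X_C = 1/(ωC) = 40.5 Ω
Net reactance X = X_L − X_C = 63.4 Ω
Z = j63.4 Ω
|Z| = √(0² + 63.4²) = 63.4 Ω

63.4 Ω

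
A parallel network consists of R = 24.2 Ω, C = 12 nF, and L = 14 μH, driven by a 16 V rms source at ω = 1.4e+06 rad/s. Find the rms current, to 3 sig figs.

858 mA

X_L = ωL = 19.6 Ω
X_C = 1/(ωC) = 59.5 Ω
Parallel: admittances add. Y = 1/R + 1/(jωL) + jωC
Y = (0.0413 − j0.0342) S
|Y| = 0.0537 S → |Z| = 1/|Y| = 18.6 Ω, ∠Z = −∠Y = 39.6°
I = V/|Z| = 16/18.6 = 858 mA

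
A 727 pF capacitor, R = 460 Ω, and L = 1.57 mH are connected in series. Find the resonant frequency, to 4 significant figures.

149.0 kHz

ω₀ = 1/√(LC) = 1/√(0.00157 × 7.27e-10) = 936000 rad/s
f₀ = ω₀/(2π) = 149.0 kHz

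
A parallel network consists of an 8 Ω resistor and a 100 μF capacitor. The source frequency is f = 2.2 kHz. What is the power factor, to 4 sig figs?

0.09006

ω = 2πf = 13820 rad/s
X_C = 1/(ωC) = 0.7234 Ω
Parallel: admittances add. Y = 1/R + jωC
Y = (0.1250 + j1.382) S
|Y| = 1.388 S → |Z| = 1/|Y| = 0.7205 Ω, ∠Z = −∠Y = -84.83°
cos φ = cos(-84.83°) = 0.09006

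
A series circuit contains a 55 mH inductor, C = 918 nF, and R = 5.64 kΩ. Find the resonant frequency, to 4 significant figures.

708.3 Hz

ω₀ = 1/√(LC) = 1/√(0.055 × 9.18e-07) = 4450 rad/s
f₀ = ω₀/(2π) = 708.3 Hz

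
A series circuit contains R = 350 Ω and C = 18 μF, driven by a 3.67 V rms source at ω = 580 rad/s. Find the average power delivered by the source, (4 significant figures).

X_C = 1/(ωC) = 95.79 Ω
Z = 350.0 − j95.79 Ω
|Z| = √(350.0² + 95.79²) = 362.9 Ω
∠Z = arctan(-95.79/350.0) = -15.31°
I = V/|Z| = 10.11 mA
P = VI cos φ = 3.67 × 0.01011 × cos(-15.31°) = 35.80 mW

35.80 mW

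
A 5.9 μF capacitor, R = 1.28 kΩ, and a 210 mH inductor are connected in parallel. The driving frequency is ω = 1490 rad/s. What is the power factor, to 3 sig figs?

X_L = ωL = 313 Ω
X_C = 1/(ωC) = 114 Ω
Parallel: admittances add. Y = 1/R + 1/(jωL) + jωC
Y = (0.000781 + j0.00560) S
|Y| = 0.00565 S → |Z| = 1/|Y| = 177 Ω, ∠Z = −∠Y = -82.1°
cos φ = cos(-82.1°) = 0.138

0.138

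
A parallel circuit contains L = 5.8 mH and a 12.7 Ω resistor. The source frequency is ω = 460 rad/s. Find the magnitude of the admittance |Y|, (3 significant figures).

X_L = ωL = 2.67 Ω
Parallel: admittances add. Y = 1/R + 1/(jωL)
Y = (0.0787 − j0.375) S
|Y| = 0.383 S → |Z| = 1/|Y| = 2.61 Ω, ∠Z = −∠Y = 78.1°

383 mS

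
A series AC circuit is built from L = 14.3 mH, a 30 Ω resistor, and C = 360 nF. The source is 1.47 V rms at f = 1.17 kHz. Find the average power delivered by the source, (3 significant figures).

ω = 2πf = 7351 rad/s
X_L = ωL = 105 Ω
X_C = 1/(ωC) = 378 Ω
Net reactance X = X_L − X_C = -273 Ω
Z = 30.0 − j273 Ω
|Z| = √(30.0² + 273²) = 274 Ω
∠Z = arctan(-273/30.0) = -83.7°
I = V/|Z| = 5.36 mA
P = VI cos φ = 1.47 × 0.00536 × cos(-83.7°) = 861 μW

861 μW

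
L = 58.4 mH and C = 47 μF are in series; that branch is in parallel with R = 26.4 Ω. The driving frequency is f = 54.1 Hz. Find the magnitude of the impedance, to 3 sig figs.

22.5 Ω

ω = 2πf = 339.9 rad/s
X_L = ωL = 19.9 Ω
X_C = 1/(ωC) = 62.6 Ω
Branch 1: Z₁ = R = 26.4 Ω
Branch 2 (series LC): Z₂ = j(X_L − X_C) = −j42.7 Ω
Parallel: Z = Z₁Z₂/(Z₁+Z₂), |Z| = 22.5 Ω, ∠Z = -31.7°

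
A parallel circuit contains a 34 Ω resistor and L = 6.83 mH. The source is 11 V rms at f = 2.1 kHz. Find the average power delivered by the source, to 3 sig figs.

3.56 W

ω = 2πf = 13190 rad/s
X_L = ωL = 90.1 Ω
Parallel: admittances add. Y = 1/R + 1/(jωL)
Y = (0.0294 − j0.0111) S
|Y| = 0.0314 S → |Z| = 1/|Y| = 31.8 Ω, ∠Z = −∠Y = 20.7°
I = V/|Z| = 346 mA
P = VI cos φ = 11 × 0.346 × cos(20.7°) = 3.56 W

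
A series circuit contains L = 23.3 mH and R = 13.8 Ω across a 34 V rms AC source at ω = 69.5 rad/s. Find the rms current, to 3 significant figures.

2.45 A

X_L = ωL = 1.62 Ω
Z = 13.8 + j1.62 Ω
|Z| = √(13.8² + 1.62²) = 13.9 Ω
I = V/|Z| = 34/13.9 = 2.45 A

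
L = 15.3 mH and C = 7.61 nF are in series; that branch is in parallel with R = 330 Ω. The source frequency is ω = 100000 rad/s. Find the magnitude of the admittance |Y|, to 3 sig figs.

5.53 mS

X_L = ωL = 1530 Ω
X_C = 1/(ωC) = 1310 Ω
Branch 1: Z₁ = R = 330 Ω
Branch 2 (series LC): Z₂ = j(X_L − X_C) = j216 Ω
Parallel: Z = Z₁Z₂/(Z₁+Z₂), |Z| = 181 Ω, ∠Z = 56.8°
|Y| = 1/|Z| = 5.53 mS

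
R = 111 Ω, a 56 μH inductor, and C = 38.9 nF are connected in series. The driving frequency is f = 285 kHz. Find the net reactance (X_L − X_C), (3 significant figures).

85.9 Ω

ω = 2πf = 1.791e+06 rad/s
X_L = ωL = 100 Ω
X_C = 1/(ωC) = 14.4 Ω
X = 100 − 14.4 = 85.9 Ω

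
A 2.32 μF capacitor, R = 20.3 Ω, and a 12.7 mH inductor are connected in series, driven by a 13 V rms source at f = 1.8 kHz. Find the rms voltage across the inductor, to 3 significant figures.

ω = 2πf = 11310 rad/s
X_L = ωL = 144 Ω
X_C = 1/(ωC) = 38.1 Ω
Net reactance X = X_L − X_C = 106 Ω
Z = 20.3 + j106 Ω
|Z| = √(20.3² + 106²) = 107 Ω
I = V/|Z| = 121 mA
V_L = I·|Z_L| = 0.121 × 144 = 17.4 V

17.4 V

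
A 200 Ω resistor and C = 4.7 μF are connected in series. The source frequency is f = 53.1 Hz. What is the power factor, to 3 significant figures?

ω = 2πf = 333.6 rad/s
X_C = 1/(ωC) = 638 Ω
Z = 200 − j638 Ω
|Z| = √(200² + 638²) = 668 Ω
∠Z = arctan(-638/200) = -72.6°
cos φ = cos(-72.6°) = 0.299

0.299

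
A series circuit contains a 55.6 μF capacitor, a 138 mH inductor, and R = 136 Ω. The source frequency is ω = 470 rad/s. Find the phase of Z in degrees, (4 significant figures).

X_L = ωL = 64.86 Ω
X_C = 1/(ωC) = 38.27 Ω
Net reactance X = X_L − X_C = 26.59 Ω
Z = 136.0 + j26.59 Ω
|Z| = √(136.0² + 26.59²) = 138.6 Ω
∠Z = arctan(26.59/136.0) = 11.06°

11.06°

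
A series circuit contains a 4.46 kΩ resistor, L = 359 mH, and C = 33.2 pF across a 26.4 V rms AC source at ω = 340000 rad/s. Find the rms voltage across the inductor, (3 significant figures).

95.4 V

X_L = ωL = 122000 Ω
X_C = 1/(ωC) = 88600 Ω
Net reactance X = X_L − X_C = 33500 Ω
Z = 4460 + j33500 Ω
|Z| = √(4460² + 33500²) = 33800 Ω
I = V/|Z| = 782 μA
V_L = I·|Z_L| = 0.000782 × 122000 = 95.4 V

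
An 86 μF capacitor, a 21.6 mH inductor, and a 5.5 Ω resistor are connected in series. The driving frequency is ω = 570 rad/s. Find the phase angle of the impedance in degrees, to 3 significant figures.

-55.8°

X_L = ωL = 12.3 Ω
X_C = 1/(ωC) = 20.4 Ω
Net reactance X = X_L − X_C = -8.09 Ω
Z = 5.50 − j8.09 Ω
|Z| = √(5.50² + 8.09²) = 9.78 Ω
∠Z = arctan(-8.09/5.50) = -55.8°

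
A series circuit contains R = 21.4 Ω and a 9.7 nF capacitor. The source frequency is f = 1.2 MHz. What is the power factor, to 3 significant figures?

ω = 2πf = 7.54e+06 rad/s
X_C = 1/(ωC) = 13.7 Ω
Z = 21.4 − j13.7 Ω
|Z| = √(21.4² + 13.7²) = 25.4 Ω
∠Z = arctan(-13.7/21.4) = -32.6°
cos φ = cos(-32.6°) = 0.843

0.843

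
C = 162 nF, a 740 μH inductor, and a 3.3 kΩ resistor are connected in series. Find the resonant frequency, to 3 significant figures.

ω₀ = 1/√(LC) = 1/√(0.00074 × 1.62e-07) = 91330 rad/s
f₀ = ω₀/(2π) = 14.5 kHz

14.5 kHz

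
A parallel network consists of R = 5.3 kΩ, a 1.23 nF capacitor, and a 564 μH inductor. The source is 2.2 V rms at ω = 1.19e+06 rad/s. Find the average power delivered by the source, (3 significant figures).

913 μW

X_L = ωL = 671 Ω
X_C = 1/(ωC) = 683 Ω
Parallel: admittances add. Y = 1/R + 1/(jωL) + jωC
Y = (0.000189 − j2.63e-05) S
|Y| = 0.000190 S → |Z| = 1/|Y| = 5250 Ω, ∠Z = −∠Y = 7.92°
I = V/|Z| = 419 μA
P = VI cos φ = 2.2 × 0.000419 × cos(7.92°) = 913 μW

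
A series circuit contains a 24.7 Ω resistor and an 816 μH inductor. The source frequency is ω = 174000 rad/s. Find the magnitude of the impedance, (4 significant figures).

X_L = ωL = 142.0 Ω
Z = 24.70 + j142.0 Ω
|Z| = √(24.70² + 142.0²) = 144.1 Ω

144.1 Ω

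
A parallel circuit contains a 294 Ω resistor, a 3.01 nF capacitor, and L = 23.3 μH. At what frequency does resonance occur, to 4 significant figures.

601.0 kHz

ω₀ = 1/√(LC) = 1/√(2.33e-05 × 3.01e-09) = 3.776e+06 rad/s
f₀ = ω₀/(2π) = 601.0 kHz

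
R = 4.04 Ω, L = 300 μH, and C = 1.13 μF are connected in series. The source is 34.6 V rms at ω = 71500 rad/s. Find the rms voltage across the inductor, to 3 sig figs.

74.7 V

X_L = ωL = 21.4 Ω
X_C = 1/(ωC) = 12.4 Ω
Net reactance X = X_L − X_C = 9.07 Ω
Z = 4.04 + j9.07 Ω
|Z| = √(4.04² + 9.07²) = 9.93 Ω
I = V/|Z| = 3.48 A
V_L = I·|Z_L| = 3.48 × 21.4 = 74.7 V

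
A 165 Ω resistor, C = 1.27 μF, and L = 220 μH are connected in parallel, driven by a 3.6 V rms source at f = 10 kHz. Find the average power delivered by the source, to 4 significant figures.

78.55 mW

ω = 2πf = 62830 rad/s
X_L = ωL = 13.82 Ω
X_C = 1/(ωC) = 12.53 Ω
Parallel: admittances add. Y = 1/R + 1/(jωL) + jωC
Y = (0.006061 + j0.007453) S
|Y| = 0.009606 S → |Z| = 1/|Y| = 104.1 Ω, ∠Z = −∠Y = -50.88°
I = V/|Z| = 34.58 mA
P = VI cos φ = 3.6 × 0.03458 × cos(-50.88°) = 78.55 mW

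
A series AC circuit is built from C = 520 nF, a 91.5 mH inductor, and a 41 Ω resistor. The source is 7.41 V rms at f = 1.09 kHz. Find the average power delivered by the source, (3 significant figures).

ω = 2πf = 6849 rad/s
X_L = ωL = 627 Ω
X_C = 1/(ωC) = 281 Ω
Net reactance X = X_L − X_C = 346 Ω
Z = 41.0 + j346 Ω
|Z| = √(41.0² + 346²) = 348 Ω
∠Z = arctan(346/41.0) = 83.2°
I = V/|Z| = 21.3 mA
P = VI cos φ = 7.41 × 0.0213 × cos(83.2°) = 18.6 mW

18.6 mW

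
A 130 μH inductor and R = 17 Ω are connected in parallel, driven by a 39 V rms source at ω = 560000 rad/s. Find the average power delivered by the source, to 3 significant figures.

X_L = ωL = 72.8 Ω
Parallel: admittances add. Y = 1/R + 1/(jωL)
Y = (0.0588 − j0.0137) S
|Y| = 0.0604 S → |Z| = 1/|Y| = 16.6 Ω, ∠Z = −∠Y = 13.1°
I = V/|Z| = 2.36 A
P = VI cos φ = 39 × 2.36 × cos(13.1°) = 89.5 W

89.5 W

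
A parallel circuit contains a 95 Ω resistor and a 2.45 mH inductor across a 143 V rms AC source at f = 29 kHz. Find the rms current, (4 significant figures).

1.539 A

ω = 2πf = 182200 rad/s
X_L = ωL = 446.4 Ω
Parallel: admittances add. Y = 1/R + 1/(jωL)
Y = (0.01053 − j0.002240) S
|Y| = 0.01076 S → |Z| = 1/|Y| = 92.92 Ω, ∠Z = −∠Y = 12.01°
I = V/|Z| = 143/92.92 = 1.539 A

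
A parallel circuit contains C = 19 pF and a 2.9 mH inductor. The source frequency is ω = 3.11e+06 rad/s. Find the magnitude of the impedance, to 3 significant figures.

X_L = ωL = 9020 Ω
X_C = 1/(ωC) = 16900 Ω
Parallel: admittances add. Y = 1/(jωL) + jωC
Y = (0 − j5.18e-05) S
|Y| = 5.18e-05 S → |Z| = 1/|Y| = 19300 Ω, ∠Z = −∠Y = 90.0°

19300 Ω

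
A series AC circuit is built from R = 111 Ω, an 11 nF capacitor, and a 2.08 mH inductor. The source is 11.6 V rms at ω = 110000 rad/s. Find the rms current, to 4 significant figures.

X_L = ωL = 228.8 Ω
X_C = 1/(ωC) = 826.4 Ω
Net reactance X = X_L − X_C = -597.6 Ω
Z = 111.0 − j597.6 Ω
|Z| = √(111.0² + 597.6²) = 607.9 Ω
I = V/|Z| = 11.6/607.9 = 19.08 mA

19.08 mA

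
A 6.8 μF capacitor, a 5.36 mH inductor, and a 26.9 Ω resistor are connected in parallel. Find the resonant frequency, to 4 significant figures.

833.6 Hz

ω₀ = 1/√(LC) = 1/√(0.00536 × 6.8e-06) = 5238 rad/s
f₀ = ω₀/(2π) = 833.6 Hz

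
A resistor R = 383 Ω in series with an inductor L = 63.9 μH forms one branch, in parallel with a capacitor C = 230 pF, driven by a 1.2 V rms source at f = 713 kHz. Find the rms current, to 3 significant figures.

ω = 2πf = 4.48e+06 rad/s
X_L = ωL = 286 Ω
X_C = 1/(ωC) = 971 Ω
Branch 1 (R+jX_L): Z₁ = 383 + j286 Ω, |Z₁| = 478 Ω
Branch 2 (−jX_C): Z₂ = −j971 Ω
Parallel: Z = Z₁Z₂/(Z₁+Z₂), |Z| = 592 Ω, ∠Z = 7.54°
I = V/|Z| = 1.2/592 = 2.03 mA

2.03 mA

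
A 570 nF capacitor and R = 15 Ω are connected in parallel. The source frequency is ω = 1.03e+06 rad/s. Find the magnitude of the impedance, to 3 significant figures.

X_C = 1/(ωC) = 1.70 Ω
Parallel: admittances add. Y = 1/R + jωC
Y = (0.0667 + j0.587) S
|Y| = 0.591 S → |Z| = 1/|Y| = 1.69 Ω, ∠Z = −∠Y = -83.5°

1.69 Ω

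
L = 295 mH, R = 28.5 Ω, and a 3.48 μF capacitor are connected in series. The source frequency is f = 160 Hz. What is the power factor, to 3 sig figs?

ω = 2πf = 1005 rad/s
X_L = ωL = 297 Ω
X_C = 1/(ωC) = 286 Ω
Net reactance X = X_L − X_C = 10.7 Ω
Z = 28.5 + j10.7 Ω
|Z| = √(28.5² + 10.7²) = 30.5 Ω
∠Z = arctan(10.7/28.5) = 20.6°
cos φ = cos(20.6°) = 0.936

0.936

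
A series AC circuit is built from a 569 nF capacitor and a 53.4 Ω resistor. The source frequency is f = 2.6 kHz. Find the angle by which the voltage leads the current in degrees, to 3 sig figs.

-63.6°

ω = 2πf = 16340 rad/s
X_C = 1/(ωC) = 108 Ω
Z = 53.4 − j108 Ω
|Z| = √(53.4² + 108²) = 120 Ω
∠Z = arctan(-108/53.4) = -63.6°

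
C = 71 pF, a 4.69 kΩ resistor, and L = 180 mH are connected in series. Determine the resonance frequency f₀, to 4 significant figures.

ω₀ = 1/√(LC) = 1/√(0.18 × 7.1e-11) = 279700 rad/s
f₀ = ω₀/(2π) = 44.52 kHz

44.52 kHz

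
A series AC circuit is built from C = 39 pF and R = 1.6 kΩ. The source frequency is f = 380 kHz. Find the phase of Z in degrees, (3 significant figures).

-81.5°

ω = 2πf = 2.388e+06 rad/s
X_C = 1/(ωC) = 10700 Ω
Z = 1600 − j10700 Ω
|Z| = √(1600² + 10700²) = 10900 Ω
∠Z = arctan(-10700/1600) = -81.5°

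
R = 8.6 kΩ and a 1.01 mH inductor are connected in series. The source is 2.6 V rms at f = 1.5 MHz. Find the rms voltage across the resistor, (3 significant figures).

1.74 V

ω = 2πf = 9.425e+06 rad/s
X_L = ωL = 9520 Ω
Z = 8600 + j9520 Ω
|Z| = √(8600² + 9520²) = 12800 Ω
I = V/|Z| = 203 μA
V_R = I·|Z_R| = 0.000203 × 8600 = 1.74 V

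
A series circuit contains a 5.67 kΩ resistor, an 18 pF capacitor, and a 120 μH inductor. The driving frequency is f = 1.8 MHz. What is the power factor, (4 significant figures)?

0.8472

ω = 2πf = 1.131e+07 rad/s
X_L = ωL = 1357 Ω
X_C = 1/(ωC) = 4912 Ω
Net reactance X = X_L − X_C = -3555 Ω
Z = 5670 − j3555 Ω
|Z| = √(5670² + 3555²) = 6692 Ω
∠Z = arctan(-3555/5670) = -32.09°
cos φ = cos(-32.09°) = 0.8472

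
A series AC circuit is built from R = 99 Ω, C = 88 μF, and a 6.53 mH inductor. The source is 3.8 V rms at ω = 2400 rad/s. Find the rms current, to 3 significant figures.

38.2 mA

X_L = ωL = 15.7 Ω
X_C = 1/(ωC) = 4.73 Ω
Net reactance X = X_L − X_C = 10.9 Ω
Z = 99.0 + j10.9 Ω
|Z| = √(99.0² + 10.9²) = 99.6 Ω
I = V/|Z| = 3.8/99.6 = 38.2 mA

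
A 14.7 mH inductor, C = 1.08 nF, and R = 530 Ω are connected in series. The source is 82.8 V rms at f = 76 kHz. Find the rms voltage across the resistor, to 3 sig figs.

ω = 2πf = 477500 rad/s
X_L = ωL = 7020 Ω
X_C = 1/(ωC) = 1940 Ω
Net reactance X = X_L − X_C = 5080 Ω
Z = 530 + j5080 Ω
|Z| = √(530² + 5080²) = 5110 Ω
I = V/|Z| = 16.2 mA
V_R = I·|Z_R| = 0.0162 × 530 = 8.59 V

8.59 V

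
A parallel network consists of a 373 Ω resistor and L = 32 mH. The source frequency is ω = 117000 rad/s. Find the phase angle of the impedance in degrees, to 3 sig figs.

X_L = ωL = 3740 Ω
Parallel: admittances add. Y = 1/R + 1/(jωL)
Y = (0.00268 − j0.000267) S
|Y| = 0.00269 S → |Z| = 1/|Y| = 371 Ω, ∠Z = −∠Y = 5.69°

5.69°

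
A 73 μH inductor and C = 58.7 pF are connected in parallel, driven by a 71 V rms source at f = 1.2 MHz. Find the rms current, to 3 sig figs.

ω = 2πf = 7.54e+06 rad/s
X_L = ωL = 550 Ω
X_C = 1/(ωC) = 2260 Ω
Parallel: admittances add. Y = 1/(jωL) + jωC
Y = (0 − j0.00137) S
|Y| = 0.00137 S → |Z| = 1/|Y| = 728 Ω, ∠Z = −∠Y = 90.0°
I = V/|Z| = 71/728 = 97.6 mA

97.6 mA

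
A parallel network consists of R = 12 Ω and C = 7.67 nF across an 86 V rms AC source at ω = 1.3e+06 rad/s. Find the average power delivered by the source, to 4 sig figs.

X_C = 1/(ωC) = 100.3 Ω
Parallel: admittances add. Y = 1/R + jωC
Y = (0.08333 + j0.009971) S
|Y| = 0.08393 S → |Z| = 1/|Y| = 11.92 Ω, ∠Z = −∠Y = -6.823°
I = V/|Z| = 7.218 A
P = VI cos φ = 86 × 7.218 × cos(-6.823°) = 616.3 W

616.3 W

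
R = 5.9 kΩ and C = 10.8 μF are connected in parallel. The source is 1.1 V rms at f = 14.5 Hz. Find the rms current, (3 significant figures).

ω = 2πf = 91.11 rad/s
X_C = 1/(ωC) = 1020 Ω
Parallel: admittances add. Y = 1/R + jωC
Y = (0.000169 + j0.000984) S
|Y| = 0.000998 S → |Z| = 1/|Y| = 1000 Ω, ∠Z = −∠Y = -80.2°
I = V/|Z| = 1.1/1000 = 1.10 mA

1.10 mA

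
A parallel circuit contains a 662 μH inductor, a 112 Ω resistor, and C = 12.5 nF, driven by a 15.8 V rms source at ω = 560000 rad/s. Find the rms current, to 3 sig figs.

X_L = ωL = 371 Ω
X_C = 1/(ωC) = 143 Ω
Parallel: admittances add. Y = 1/R + 1/(jωL) + jωC
Y = (0.00893 + j0.00430) S
|Y| = 0.00991 S → |Z| = 1/|Y| = 101 Ω, ∠Z = −∠Y = -25.7°
I = V/|Z| = 15.8/101 = 157 mA

157 mA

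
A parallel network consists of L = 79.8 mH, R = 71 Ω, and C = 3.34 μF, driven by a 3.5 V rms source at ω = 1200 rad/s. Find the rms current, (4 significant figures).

X_L = ωL = 95.76 Ω
X_C = 1/(ωC) = 249.5 Ω
Parallel: admittances add. Y = 1/R + 1/(jωL) + jωC
Y = (0.01408 − j0.006435) S
|Y| = 0.01548 S → |Z| = 1/|Y| = 64.58 Ω, ∠Z = −∠Y = 24.55°
I = V/|Z| = 3.5/64.58 = 54.20 mA

54.20 mA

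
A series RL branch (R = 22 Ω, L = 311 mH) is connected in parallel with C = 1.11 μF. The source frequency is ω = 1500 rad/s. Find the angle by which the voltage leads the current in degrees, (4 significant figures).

X_L = ωL = 466.5 Ω
X_C = 1/(ωC) = 600.6 Ω
Branch 1 (R+jX_L): Z₁ = 22.00 + j466.5 Ω, |Z₁| = 467.0 Ω
Branch 2 (−jX_C): Z₂ = −j600.6 Ω
Parallel: Z = Z₁Z₂/(Z₁+Z₂), |Z| = 2064 Ω, ∠Z = 77.98°

77.98°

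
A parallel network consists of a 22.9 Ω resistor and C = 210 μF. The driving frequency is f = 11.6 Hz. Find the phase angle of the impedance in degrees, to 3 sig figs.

-19.3°

ω = 2πf = 72.88 rad/s
X_C = 1/(ωC) = 65.3 Ω
Parallel: admittances add. Y = 1/R + jωC
Y = (0.0437 + j0.0153) S
|Y| = 0.0463 S → |Z| = 1/|Y| = 21.6 Ω, ∠Z = −∠Y = -19.3°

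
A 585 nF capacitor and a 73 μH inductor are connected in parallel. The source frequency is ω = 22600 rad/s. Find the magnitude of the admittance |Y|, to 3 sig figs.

593 mS

X_L = ωL = 1.65 Ω
X_C = 1/(ωC) = 75.6 Ω
Parallel: admittances add. Y = 1/(jωL) + jωC
Y = (0 − j0.593) S
|Y| = 0.593 S → |Z| = 1/|Y| = 1.69 Ω, ∠Z = −∠Y = 90.0°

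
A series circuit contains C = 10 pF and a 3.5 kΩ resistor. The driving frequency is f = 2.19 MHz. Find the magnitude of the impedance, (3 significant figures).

8070 Ω

ω = 2πf = 1.376e+07 rad/s
X_C = 1/(ωC) = 7270 Ω
Z = 3500 − j7270 Ω
|Z| = √(3500² + 7270²) = 8070 Ω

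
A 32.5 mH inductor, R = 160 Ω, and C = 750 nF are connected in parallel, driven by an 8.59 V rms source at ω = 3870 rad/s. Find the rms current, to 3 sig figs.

69.0 mA

X_L = ωL = 126 Ω
X_C = 1/(ωC) = 345 Ω
Parallel: admittances add. Y = 1/R + 1/(jωL) + jωC
Y = (0.00625 − j0.00505) S
|Y| = 0.00803 S → |Z| = 1/|Y| = 124 Ω, ∠Z = −∠Y = 38.9°
I = V/|Z| = 8.59/124 = 69.0 mA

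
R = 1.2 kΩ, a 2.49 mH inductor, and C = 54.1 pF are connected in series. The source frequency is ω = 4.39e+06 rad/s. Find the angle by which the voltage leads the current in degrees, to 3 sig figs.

X_L = ωL = 10900 Ω
X_C = 1/(ωC) = 4210 Ω
Net reactance X = X_L − X_C = 6720 Ω
Z = 1200 + j6720 Ω
|Z| = √(1200² + 6720²) = 6830 Ω
∠Z = arctan(6720/1200) = 79.9°

79.9°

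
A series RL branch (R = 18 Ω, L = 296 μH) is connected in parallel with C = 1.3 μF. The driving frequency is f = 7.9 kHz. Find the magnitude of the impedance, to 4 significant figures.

19.98 Ω

ω = 2πf = 49640 rad/s
X_L = ωL = 14.69 Ω
X_C = 1/(ωC) = 15.50 Ω
Branch 1 (R+jX_L): Z₁ = 18.00 + j14.69 Ω, |Z₁| = 23.24 Ω
Branch 2 (−jX_C): Z₂ = −j15.50 Ω
Parallel: Z = Z₁Z₂/(Z₁+Z₂), |Z| = 19.98 Ω, ∠Z = -48.22°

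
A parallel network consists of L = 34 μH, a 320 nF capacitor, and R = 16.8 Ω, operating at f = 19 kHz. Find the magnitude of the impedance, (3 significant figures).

ω = 2πf = 119400 rad/s
X_L = ωL = 4.06 Ω
X_C = 1/(ωC) = 26.2 Ω
Parallel: admittances add. Y = 1/R + 1/(jωL) + jωC
Y = (0.0595 − j0.208) S
|Y| = 0.217 S → |Z| = 1/|Y| = 4.62 Ω, ∠Z = −∠Y = 74.0°

4.62 Ω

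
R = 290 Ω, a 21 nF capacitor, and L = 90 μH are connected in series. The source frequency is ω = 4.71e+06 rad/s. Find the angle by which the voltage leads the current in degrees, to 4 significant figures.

54.98°

X_L = ωL = 423.9 Ω
X_C = 1/(ωC) = 10.11 Ω
Net reactance X = X_L − X_C = 413.8 Ω
Z = 290.0 + j413.8 Ω
|Z| = √(290.0² + 413.8²) = 505.3 Ω
∠Z = arctan(413.8/290.0) = 54.98°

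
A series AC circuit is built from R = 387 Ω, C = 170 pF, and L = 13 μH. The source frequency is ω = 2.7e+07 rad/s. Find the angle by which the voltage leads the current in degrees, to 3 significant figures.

19.0°

X_L = ωL = 351 Ω
X_C = 1/(ωC) = 218 Ω
Net reactance X = X_L − X_C = 133 Ω
Z = 387 + j133 Ω
|Z| = √(387² + 133²) = 409 Ω
∠Z = arctan(133/387) = 19.0°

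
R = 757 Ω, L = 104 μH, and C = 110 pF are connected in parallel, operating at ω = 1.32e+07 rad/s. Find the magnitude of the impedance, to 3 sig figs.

664 Ω

X_L = ωL = 1370 Ω
X_C = 1/(ωC) = 689 Ω
Parallel: admittances add. Y = 1/R + 1/(jωL) + jωC
Y = (0.00132 + j0.000724) S
|Y| = 0.00151 S → |Z| = 1/|Y| = 664 Ω, ∠Z = −∠Y = -28.7°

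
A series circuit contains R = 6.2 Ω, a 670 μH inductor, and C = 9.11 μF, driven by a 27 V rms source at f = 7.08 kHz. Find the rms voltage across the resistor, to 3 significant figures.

ω = 2πf = 44480 rad/s
X_L = ωL = 29.8 Ω
X_C = 1/(ωC) = 2.47 Ω
Net reactance X = X_L − X_C = 27.3 Ω
Z = 6.20 + j27.3 Ω
|Z| = √(6.20² + 27.3²) = 28.0 Ω
I = V/|Z| = 963 mA
V_R = I·|Z_R| = 0.963 × 6.20 = 5.97 V

5.97 V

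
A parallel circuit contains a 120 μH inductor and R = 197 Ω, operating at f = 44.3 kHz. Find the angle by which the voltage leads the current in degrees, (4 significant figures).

80.38°

ω = 2πf = 278300 rad/s
X_L = ωL = 33.40 Ω
Parallel: admittances add. Y = 1/R + 1/(jωL)
Y = (0.005076 − j0.02994) S
|Y| = 0.03037 S → |Z| = 1/|Y| = 32.93 Ω, ∠Z = −∠Y = 80.38°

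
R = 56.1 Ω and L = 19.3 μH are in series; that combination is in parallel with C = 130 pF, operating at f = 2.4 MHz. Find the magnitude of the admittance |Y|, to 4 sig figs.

ω = 2πf = 1.508e+07 rad/s
X_L = ωL = 291.0 Ω
X_C = 1/(ωC) = 510.1 Ω
Branch 1 (R+jX_L): Z₁ = 56.10 + j291.0 Ω, |Z₁| = 296.4 Ω
Branch 2 (−jX_C): Z₂ = −j510.1 Ω
Parallel: Z = Z₁Z₂/(Z₁+Z₂), |Z| = 668.6 Ω, ∠Z = 64.73°
|Y| = 1/|Z| = 1.496 mS

1.496 mS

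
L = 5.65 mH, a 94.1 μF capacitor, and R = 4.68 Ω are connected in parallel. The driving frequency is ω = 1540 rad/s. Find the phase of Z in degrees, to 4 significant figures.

-7.988°

X_L = ωL = 8.701 Ω
X_C = 1/(ωC) = 6.901 Ω
Parallel: admittances add. Y = 1/R + 1/(jωL) + jωC
Y = (0.2137 + j0.02998) S
|Y| = 0.2158 S → |Z| = 1/|Y| = 4.635 Ω, ∠Z = −∠Y = -7.988°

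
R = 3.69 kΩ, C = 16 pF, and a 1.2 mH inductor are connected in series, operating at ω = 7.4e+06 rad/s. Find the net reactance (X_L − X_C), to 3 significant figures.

X_L = ωL = 8880 Ω
X_C = 1/(ωC) = 8450 Ω
X = 8880 − 8450 = 434 Ω

434 Ω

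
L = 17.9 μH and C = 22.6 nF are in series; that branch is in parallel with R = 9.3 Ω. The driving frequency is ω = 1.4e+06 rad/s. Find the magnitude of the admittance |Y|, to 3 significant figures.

X_L = ωL = 25.1 Ω
X_C = 1/(ωC) = 31.6 Ω
Branch 1: Z₁ = R = 9.30 Ω
Branch 2 (series LC): Z₂ = j(X_L − X_C) = −j6.55 Ω
Parallel: Z = Z₁Z₂/(Z₁+Z₂), |Z| = 5.35 Ω, ∠Z = -54.9°
|Y| = 1/|Z| = 187 mS

187 mS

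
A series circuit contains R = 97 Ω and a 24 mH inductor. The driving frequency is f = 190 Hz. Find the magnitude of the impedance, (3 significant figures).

ω = 2πf = 1194 rad/s
X_L = ωL = 28.7 Ω
Z = 97.0 + j28.7 Ω
|Z| = √(97.0² + 28.7²) = 101 Ω

101 Ω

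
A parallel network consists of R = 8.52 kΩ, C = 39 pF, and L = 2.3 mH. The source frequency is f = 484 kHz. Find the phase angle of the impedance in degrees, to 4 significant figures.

11.73°

ω = 2πf = 3.041e+06 rad/s
X_L = ωL = 6994 Ω
X_C = 1/(ωC) = 8432 Ω
Parallel: admittances add. Y = 1/R + 1/(jωL) + jωC
Y = (0.0001174 − j2.437e-05) S
|Y| = 0.0001199 S → |Z| = 1/|Y| = 8342 Ω, ∠Z = −∠Y = 11.73°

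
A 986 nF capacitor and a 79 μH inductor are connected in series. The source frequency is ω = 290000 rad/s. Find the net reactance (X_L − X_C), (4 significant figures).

X_L = ωL = 22.91 Ω
X_C = 1/(ωC) = 3.497 Ω
X = 22.91 − 3.497 = 19.41 Ω

19.41 Ω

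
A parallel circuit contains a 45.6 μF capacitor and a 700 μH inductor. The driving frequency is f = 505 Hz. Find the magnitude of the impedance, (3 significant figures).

ω = 2πf = 3173 rad/s
X_L = ωL = 2.22 Ω
X_C = 1/(ωC) = 6.91 Ω
Parallel: admittances add. Y = 1/(jωL) + jωC
Y = (0 − j0.306) S
|Y| = 0.306 S → |Z| = 1/|Y| = 3.27 Ω, ∠Z = −∠Y = 90.0°

3.27 Ω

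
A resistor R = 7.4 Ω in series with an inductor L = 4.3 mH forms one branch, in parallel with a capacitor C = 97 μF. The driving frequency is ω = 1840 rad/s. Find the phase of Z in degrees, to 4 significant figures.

-60.42°

X_L = ωL = 7.912 Ω
X_C = 1/(ωC) = 5.603 Ω
Branch 1 (R+jX_L): Z₁ = 7.400 + j7.912 Ω, |Z₁| = 10.83 Ω
Branch 2 (−jX_C): Z₂ = −j5.603 Ω
Parallel: Z = Z₁Z₂/(Z₁+Z₂), |Z| = 7.830 Ω, ∠Z = -60.42°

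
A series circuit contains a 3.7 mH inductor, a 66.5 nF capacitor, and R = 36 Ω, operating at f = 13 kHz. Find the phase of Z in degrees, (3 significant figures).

73.1°

ω = 2πf = 81680 rad/s
X_L = ωL = 302 Ω
X_C = 1/(ωC) = 184 Ω
Net reactance X = X_L − X_C = 118 Ω
Z = 36.0 + j118 Ω
|Z| = √(36.0² + 118²) = 123 Ω
∠Z = arctan(118/36.0) = 73.1°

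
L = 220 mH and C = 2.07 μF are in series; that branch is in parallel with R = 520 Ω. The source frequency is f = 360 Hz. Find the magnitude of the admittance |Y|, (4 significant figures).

4.011 mS

ω = 2πf = 2262 rad/s
X_L = ωL = 497.6 Ω
X_C = 1/(ωC) = 213.6 Ω
Branch 1: Z₁ = R = 520.0 Ω
Branch 2 (series LC): Z₂ = j(X_L − X_C) = j284.1 Ω
Parallel: Z = Z₁Z₂/(Z₁+Z₂), |Z| = 249.3 Ω, ∠Z = 61.35°
|Y| = 1/|Z| = 4.011 mS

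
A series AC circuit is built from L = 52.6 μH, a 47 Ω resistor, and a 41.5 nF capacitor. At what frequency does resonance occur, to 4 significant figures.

107.7 kHz

ω₀ = 1/√(LC) = 1/√(5.26e-05 × 4.15e-08) = 676800 rad/s
f₀ = ω₀/(2π) = 107.7 kHz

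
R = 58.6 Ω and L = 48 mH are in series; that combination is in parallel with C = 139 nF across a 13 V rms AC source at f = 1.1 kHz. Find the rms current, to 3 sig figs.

26.4 mA

ω = 2πf = 6912 rad/s
X_L = ωL = 332 Ω
X_C = 1/(ωC) = 1040 Ω
Branch 1 (R+jX_L): Z₁ = 58.6 + j332 Ω, |Z₁| = 337 Ω
Branch 2 (−jX_C): Z₂ = −j1040 Ω
Parallel: Z = Z₁Z₂/(Z₁+Z₂), |Z| = 493 Ω, ∠Z = 75.3°
I = V/|Z| = 13/493 = 26.4 mA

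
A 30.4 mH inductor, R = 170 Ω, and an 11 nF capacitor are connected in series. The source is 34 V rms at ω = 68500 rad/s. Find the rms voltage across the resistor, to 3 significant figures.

7.47 V

X_L = ωL = 2080 Ω
X_C = 1/(ωC) = 1330 Ω
Net reactance X = X_L − X_C = 755 Ω
Z = 170 + j755 Ω
|Z| = √(170² + 755²) = 774 Ω
I = V/|Z| = 43.9 mA
V_R = I·|Z_R| = 0.0439 × 170 = 7.47 V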